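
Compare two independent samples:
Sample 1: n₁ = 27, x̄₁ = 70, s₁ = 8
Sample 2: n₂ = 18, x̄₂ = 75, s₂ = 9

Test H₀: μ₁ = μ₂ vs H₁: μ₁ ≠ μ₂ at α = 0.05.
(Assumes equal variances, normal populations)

Pooled variance: s²_p = [26×8² + 17×9²]/(43) = 70.7209
s_p = 8.4096
SE = s_p×√(1/n₁ + 1/n₂) = 8.4096×√(1/27 + 1/18) = 2.5590
t = (x̄₁ - x̄₂)/SE = (70 - 75)/2.5590 = -1.9539
df = 43, t-critical = ±2.017
Decision: fail to reject H₀

Answer: t = -1.9539, fail to reject H₀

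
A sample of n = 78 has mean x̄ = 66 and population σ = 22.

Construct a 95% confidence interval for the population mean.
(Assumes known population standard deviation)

Answer: (61.1176, 70.8824)

Derivation:
Confidence level: 95%, α = 0.05
z_0.025 = 1.960
SE = σ/√n = 22/√78 = 2.4910
Margin of error = 1.960 × 2.4910 = 4.8824
CI: x̄ ± margin = 66 ± 4.8824
CI: (61.1176, 70.8824)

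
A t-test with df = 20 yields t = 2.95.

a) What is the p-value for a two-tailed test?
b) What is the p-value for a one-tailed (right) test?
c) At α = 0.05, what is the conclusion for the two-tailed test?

Answer: a) 0.0079, b) 0.0040, c) reject H₀

Derivation:
Using t-distribution with df = 20:
a) Two-tailed: p = 2×P(T > 2.95) = 0.0079
b) One-tailed: p = P(T > 2.95) = 0.0040
c) 0.0079 < 0.05, reject H₀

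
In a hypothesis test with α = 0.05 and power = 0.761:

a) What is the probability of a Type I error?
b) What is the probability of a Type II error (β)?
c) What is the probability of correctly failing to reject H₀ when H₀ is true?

a) Type I error probability = α = 0.05
b) Power = P(reject H₀ | H₁ true) = 1 - β = 0.761, so Type II error probability = β = 1 - Power = 0.239
c) P(fail to reject H₀ | H₀ true) = 1 - α = 0.95

Answer: a) 0.05, b) 0.239, c) 0.95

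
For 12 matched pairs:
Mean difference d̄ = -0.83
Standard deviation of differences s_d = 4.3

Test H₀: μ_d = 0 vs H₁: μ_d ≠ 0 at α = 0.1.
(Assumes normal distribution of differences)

Answer: t = -0.6687, fail to reject H₀

Derivation:
df = n - 1 = 11
SE = s_d/√n = 4.3/√12 = 1.2413
t = d̄/SE = -0.83/1.2413 = -0.6687
Critical value: t_{0.05,11} = ±1.796
p-value ≈ 0.5175
Decision: fail to reject H₀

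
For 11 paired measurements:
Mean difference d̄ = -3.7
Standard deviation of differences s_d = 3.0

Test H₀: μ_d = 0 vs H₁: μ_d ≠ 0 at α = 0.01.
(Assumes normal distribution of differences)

df = n - 1 = 10
SE = s_d/√n = 3.0/√11 = 0.9045
t = d̄/SE = -3.7/0.9045 = -4.0907
Critical value: t_{0.005,10} = ±3.169
p-value ≈ 0.0022
Decision: reject H₀

Answer: t = -4.0907, reject H₀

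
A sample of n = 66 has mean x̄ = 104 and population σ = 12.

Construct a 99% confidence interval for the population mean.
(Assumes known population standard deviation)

Confidence level: 99%, α = 0.01
z_0.005 = 2.576
SE = σ/√n = 12/√66 = 1.4771
Margin of error = 2.576 × 1.4771 = 3.8050
CI: x̄ ± margin = 104 ± 3.8050
CI: (100.1950, 107.8050)

Answer: (100.1950, 107.8050)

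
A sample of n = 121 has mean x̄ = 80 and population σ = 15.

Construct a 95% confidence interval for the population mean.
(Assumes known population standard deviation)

Confidence level: 95%, α = 0.05
z_0.025 = 1.960
SE = σ/√n = 15/√121 = 1.3636
Margin of error = 1.960 × 1.3636 = 2.6727
CI: x̄ ± margin = 80 ± 2.6727
CI: (77.3273, 82.6727)

Answer: (77.3273, 82.6727)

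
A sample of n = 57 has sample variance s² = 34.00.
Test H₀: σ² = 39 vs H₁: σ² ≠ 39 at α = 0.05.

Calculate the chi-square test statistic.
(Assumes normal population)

Answer: χ² = 48.8205, fail to reject H₀

Derivation:
df = n - 1 = 56
χ² = (n-1)s²/σ₀² = 56×34.00/39 = 48.8205
Critical values: χ²_{0.975,56} = 37.212, χ²_{0.025,56} = 78.567
Rejection region: χ² < 37.212 or χ² > 78.567
Decision: fail to reject H₀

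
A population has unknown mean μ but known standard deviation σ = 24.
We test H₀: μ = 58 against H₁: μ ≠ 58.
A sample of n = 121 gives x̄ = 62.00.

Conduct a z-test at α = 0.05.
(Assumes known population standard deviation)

Standard error: SE = σ/√n = 24/√121 = 2.1818
z-statistic: z = (x̄ - μ₀)/SE = (62.00 - 58)/2.1818 = 1.8333
Critical value: ±1.960
p-value = 0.0668
Decision: fail to reject H₀

Answer: z = 1.8333, fail to reject H₀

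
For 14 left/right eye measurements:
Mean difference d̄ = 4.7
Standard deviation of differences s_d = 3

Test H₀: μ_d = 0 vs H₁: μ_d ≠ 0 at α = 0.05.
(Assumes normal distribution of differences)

Answer: t = 5.8618, reject H₀

Derivation:
df = n - 1 = 13
SE = s_d/√n = 3/√14 = 0.8018
t = d̄/SE = 4.7/0.8018 = 5.8618
Critical value: t_{0.025,13} = ±2.160
p-value ≈ 0.0001
Decision: reject H₀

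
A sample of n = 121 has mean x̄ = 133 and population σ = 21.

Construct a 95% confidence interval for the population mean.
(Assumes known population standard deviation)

Confidence level: 95%, α = 0.05
z_0.025 = 1.960
SE = σ/√n = 21/√121 = 1.9091
Margin of error = 1.960 × 1.9091 = 3.7418
CI: x̄ ± margin = 133 ± 3.7418
CI: (129.2582, 136.7418)

Answer: (129.2582, 136.7418)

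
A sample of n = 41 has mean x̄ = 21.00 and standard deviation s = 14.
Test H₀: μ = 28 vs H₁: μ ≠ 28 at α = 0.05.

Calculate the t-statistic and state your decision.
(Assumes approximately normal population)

Answer: t = -3.2016, reject H₀

Derivation:
df = n - 1 = 40
SE = s/√n = 14/√41 = 2.1864
t = (x̄ - μ₀)/SE = (21.00 - 28)/2.1864 = -3.2016
Critical value: t_{0.025,40} = ±2.021
p-value ≈ 0.0027
Decision: reject H₀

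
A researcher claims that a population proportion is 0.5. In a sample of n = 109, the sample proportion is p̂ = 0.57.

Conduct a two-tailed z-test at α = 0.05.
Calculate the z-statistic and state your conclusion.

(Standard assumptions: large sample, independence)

Answer: z = 1.4617, fail to reject H₀

Derivation:
H₀: p = 0.5, H₁: p ≠ 0.5
Standard error: SE = √(p₀(1-p₀)/n) = √(0.5×0.5/109) = 0.047891
z-statistic: z = (p̂ - p₀)/SE = (0.57 - 0.5)/0.047891 = 1.4617
Critical value: z_0.025 = ±1.960
p-value = 0.1438
Decision: fail to reject H₀ at α = 0.05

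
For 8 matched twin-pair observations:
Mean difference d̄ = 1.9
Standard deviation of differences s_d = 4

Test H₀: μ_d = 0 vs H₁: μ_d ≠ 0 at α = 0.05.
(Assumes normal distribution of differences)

Answer: t = 1.3435, fail to reject H₀

Derivation:
df = n - 1 = 7
SE = s_d/√n = 4/√8 = 1.4142
t = d̄/SE = 1.9/1.4142 = 1.3435
Critical value: t_{0.025,7} = ±2.365
p-value ≈ 0.2210
Decision: fail to reject H₀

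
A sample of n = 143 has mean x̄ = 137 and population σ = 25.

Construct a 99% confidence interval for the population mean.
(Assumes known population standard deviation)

Confidence level: 99%, α = 0.01
z_0.005 = 2.576
SE = σ/√n = 25/√143 = 2.0906
Margin of error = 2.576 × 2.0906 = 5.3854
CI: x̄ ± margin = 137 ± 5.3854
CI: (131.6146, 142.3854)

Answer: (131.6146, 142.3854)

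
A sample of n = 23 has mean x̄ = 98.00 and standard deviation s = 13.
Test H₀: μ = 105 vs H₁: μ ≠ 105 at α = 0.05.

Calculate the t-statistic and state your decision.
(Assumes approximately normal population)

Answer: t = -2.5824, reject H₀

Derivation:
df = n - 1 = 22
SE = s/√n = 13/√23 = 2.7107
t = (x̄ - μ₀)/SE = (98.00 - 105)/2.7107 = -2.5824
Critical value: t_{0.025,22} = ±2.074
p-value ≈ 0.0170
Decision: reject H₀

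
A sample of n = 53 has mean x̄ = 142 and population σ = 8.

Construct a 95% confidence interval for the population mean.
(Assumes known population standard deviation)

Answer: (139.8462, 144.1538)

Derivation:
Confidence level: 95%, α = 0.05
z_0.025 = 1.960
SE = σ/√n = 8/√53 = 1.0989
Margin of error = 1.960 × 1.0989 = 2.1538
CI: x̄ ± margin = 142 ± 2.1538
CI: (139.8462, 144.1538)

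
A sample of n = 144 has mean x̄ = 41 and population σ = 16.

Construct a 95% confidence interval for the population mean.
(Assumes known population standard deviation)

Answer: (38.3867, 43.6133)

Derivation:
Confidence level: 95%, α = 0.05
z_0.025 = 1.960
SE = σ/√n = 16/√144 = 1.3333
Margin of error = 1.960 × 1.3333 = 2.6133
CI: x̄ ± margin = 41 ± 2.6133
CI: (38.3867, 43.6133)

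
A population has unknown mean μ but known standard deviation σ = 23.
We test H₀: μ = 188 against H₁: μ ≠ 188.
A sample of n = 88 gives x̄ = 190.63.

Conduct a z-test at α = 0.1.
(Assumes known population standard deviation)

Answer: z = 1.0727, fail to reject H₀

Derivation:
Standard error: SE = σ/√n = 23/√88 = 2.4518
z-statistic: z = (x̄ - μ₀)/SE = (190.63 - 188)/2.4518 = 1.0727
Critical value: ±1.645
p-value = 0.2834
Decision: fail to reject H₀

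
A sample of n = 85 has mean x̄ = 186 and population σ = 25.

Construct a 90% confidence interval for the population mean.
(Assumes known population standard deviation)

Answer: (181.5394, 190.4606)

Derivation:
Confidence level: 90%, α = 0.1
z_0.05 = 1.645
SE = σ/√n = 25/√85 = 2.7116
Margin of error = 1.645 × 2.7116 = 4.4606
CI: x̄ ± margin = 186 ± 4.4606
CI: (181.5394, 190.4606)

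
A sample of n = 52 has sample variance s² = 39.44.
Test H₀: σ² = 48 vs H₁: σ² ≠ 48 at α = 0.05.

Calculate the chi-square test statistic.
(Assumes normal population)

Answer: χ² = 41.9050, fail to reject H₀

Derivation:
df = n - 1 = 51
χ² = (n-1)s²/σ₀² = 51×39.44/48 = 41.9050
Critical values: χ²_{0.975,51} = 33.162, χ²_{0.025,51} = 72.616
Rejection region: χ² < 33.162 or χ² > 72.616
Decision: fail to reject H₀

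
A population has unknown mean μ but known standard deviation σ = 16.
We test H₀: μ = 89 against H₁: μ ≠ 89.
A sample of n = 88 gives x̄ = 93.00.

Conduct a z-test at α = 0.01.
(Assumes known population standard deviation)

Answer: z = 2.3452, fail to reject H₀

Derivation:
Standard error: SE = σ/√n = 16/√88 = 1.7056
z-statistic: z = (x̄ - μ₀)/SE = (93.00 - 89)/1.7056 = 2.3452
Critical value: ±2.576
p-value = 0.0190
Decision: fail to reject H₀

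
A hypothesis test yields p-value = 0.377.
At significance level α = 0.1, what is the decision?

Compare p-value to α:
0.377 ≥ 0.1
Decision: fail to reject H₀

Answer: fail to reject H₀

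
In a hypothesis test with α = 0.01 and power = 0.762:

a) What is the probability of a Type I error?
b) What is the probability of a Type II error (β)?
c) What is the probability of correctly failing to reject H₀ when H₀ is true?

a) Type I error probability = α = 0.01
b) Power = P(reject H₀ | H₁ true) = 1 - β = 0.762, so Type II error probability = β = 1 - Power = 0.238
c) P(fail to reject H₀ | H₀ true) = 1 - α = 0.99

Answer: a) 0.01, b) 0.238, c) 0.99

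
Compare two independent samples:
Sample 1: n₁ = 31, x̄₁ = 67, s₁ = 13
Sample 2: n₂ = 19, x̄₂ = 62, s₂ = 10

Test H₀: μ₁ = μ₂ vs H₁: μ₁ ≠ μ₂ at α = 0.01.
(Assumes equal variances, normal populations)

Answer: t = 1.4344, fail to reject H₀

Derivation:
Pooled variance: s²_p = [30×13² + 18×10²]/(48) = 143.1250
s_p = 11.9635
SE = s_p×√(1/n₁ + 1/n₂) = 11.9635×√(1/31 + 1/19) = 3.4857
t = (x̄₁ - x̄₂)/SE = (67 - 62)/3.4857 = 1.4344
df = 48, t-critical = ±2.682
Decision: fail to reject H₀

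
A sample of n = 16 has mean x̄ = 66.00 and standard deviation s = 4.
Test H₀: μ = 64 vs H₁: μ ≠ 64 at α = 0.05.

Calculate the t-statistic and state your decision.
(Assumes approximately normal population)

Answer: t = 2.0000, fail to reject H₀

Derivation:
df = n - 1 = 15
SE = s/√n = 4/√16 = 1.0000
t = (x̄ - μ₀)/SE = (66.00 - 64)/1.0000 = 2.0000
Critical value: t_{0.025,15} = ±2.131
p-value ≈ 0.0639
Decision: fail to reject H₀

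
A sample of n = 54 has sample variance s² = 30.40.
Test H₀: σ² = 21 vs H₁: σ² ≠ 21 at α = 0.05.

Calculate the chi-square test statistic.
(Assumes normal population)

Answer: χ² = 76.7238, reject H₀

Derivation:
df = n - 1 = 53
χ² = (n-1)s²/σ₀² = 53×30.40/21 = 76.7238
Critical values: χ²_{0.975,53} = 34.776, χ²_{0.025,53} = 75.002
Rejection region: χ² < 34.776 or χ² > 75.002
Decision: reject H₀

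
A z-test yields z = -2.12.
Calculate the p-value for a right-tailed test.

For z = -2.12:
p = P(Z > -2.12) = 1 - Φ(-2.12) = 0.9830

Answer: p-value ≈ 0.9830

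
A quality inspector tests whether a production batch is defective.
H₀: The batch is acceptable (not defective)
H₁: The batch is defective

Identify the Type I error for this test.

Type I error (α): Rejecting H₀ when H₀ is true
Type II error (β): Failing to reject H₀ when H₁ is true

Answer: Rejecting an acceptable batch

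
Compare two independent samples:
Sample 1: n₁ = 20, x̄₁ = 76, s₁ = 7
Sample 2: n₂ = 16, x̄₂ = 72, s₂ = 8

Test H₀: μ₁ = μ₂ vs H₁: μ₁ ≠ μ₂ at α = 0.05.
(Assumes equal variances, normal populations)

Answer: t = 1.5991, fail to reject H₀

Derivation:
Pooled variance: s²_p = [19×7² + 15×8²]/(34) = 55.6176
s_p = 7.4577
SE = s_p×√(1/n₁ + 1/n₂) = 7.4577×√(1/20 + 1/16) = 2.5014
t = (x̄₁ - x̄₂)/SE = (76 - 72)/2.5014 = 1.5991
df = 34, t-critical = ±2.032
Decision: fail to reject H₀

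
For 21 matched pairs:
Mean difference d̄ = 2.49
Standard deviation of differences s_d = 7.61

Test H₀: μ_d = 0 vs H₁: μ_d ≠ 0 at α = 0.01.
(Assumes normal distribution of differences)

df = n - 1 = 20
SE = s_d/√n = 7.61/√21 = 1.6606
t = d̄/SE = 2.49/1.6606 = 1.4995
Critical value: t_{0.005,20} = ±2.845
p-value ≈ 0.1494
Decision: fail to reject H₀

Answer: t = 1.4995, fail to reject H₀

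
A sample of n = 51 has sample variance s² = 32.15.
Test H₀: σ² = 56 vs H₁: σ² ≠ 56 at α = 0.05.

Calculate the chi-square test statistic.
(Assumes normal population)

Answer: χ² = 28.7054, reject H₀

Derivation:
df = n - 1 = 50
χ² = (n-1)s²/σ₀² = 50×32.15/56 = 28.7054
Critical values: χ²_{0.975,50} = 32.357, χ²_{0.025,50} = 71.420
Rejection region: χ² < 32.357 or χ² > 71.420
Decision: reject H₀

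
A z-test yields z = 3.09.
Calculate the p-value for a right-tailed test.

Answer: p-value ≈ 0.0010

Derivation:
For z = 3.09:
p = P(Z > 3.09) = 1 - Φ(3.09) = 0.0010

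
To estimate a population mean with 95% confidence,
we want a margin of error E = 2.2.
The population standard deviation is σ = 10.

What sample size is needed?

Answer: n = 80

Derivation:
z_0.025 = 1.960
n = (z×σ/E)² = (1.960×10/2.2)²
n = 79.3719
Round up: n = 80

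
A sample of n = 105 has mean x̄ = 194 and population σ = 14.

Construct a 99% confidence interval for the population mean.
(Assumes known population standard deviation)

Confidence level: 99%, α = 0.01
z_0.005 = 2.576
SE = σ/√n = 14/√105 = 1.3663
Margin of error = 2.576 × 1.3663 = 3.5196
CI: x̄ ± margin = 194 ± 3.5196
CI: (190.4804, 197.5196)

Answer: (190.4804, 197.5196)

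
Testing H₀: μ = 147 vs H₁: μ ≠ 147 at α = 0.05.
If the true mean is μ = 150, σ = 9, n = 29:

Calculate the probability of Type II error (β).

Answer: β ≈ 0.5654

Derivation:
SE = σ/√n = 9/√29 = 1.6713
Critical values: μ₀ ± z_0.025×SE = 147 ± 1.960×1.6713
Acceptance region: (143.7243, 150.2757)
Under H₁ (μ = 150): z_high = (150.2757 - 150)/1.6713 = 0.1650, z_low = (143.7243 - 150)/1.6713 = -3.7550
β = P(not reject | H₁) = Φ(0.1650) - Φ(-3.7550) ≈ 0.5654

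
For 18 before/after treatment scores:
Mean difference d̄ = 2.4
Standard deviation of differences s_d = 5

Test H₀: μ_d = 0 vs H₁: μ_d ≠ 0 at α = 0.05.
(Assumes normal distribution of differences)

df = n - 1 = 17
SE = s_d/√n = 5/√18 = 1.1785
t = d̄/SE = 2.4/1.1785 = 2.0365
Critical value: t_{0.025,17} = ±2.110
p-value ≈ 0.0576
Decision: fail to reject H₀

Answer: t = 2.0365, fail to reject H₀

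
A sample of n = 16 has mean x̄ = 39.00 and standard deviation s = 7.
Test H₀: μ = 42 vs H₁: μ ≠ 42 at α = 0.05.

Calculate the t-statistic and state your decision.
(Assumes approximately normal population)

Answer: t = -1.7143, fail to reject H₀

Derivation:
df = n - 1 = 15
SE = s/√n = 7/√16 = 1.7500
t = (x̄ - μ₀)/SE = (39.00 - 42)/1.7500 = -1.7143
Critical value: t_{0.025,15} = ±2.131
p-value ≈ 0.1071
Decision: fail to reject H₀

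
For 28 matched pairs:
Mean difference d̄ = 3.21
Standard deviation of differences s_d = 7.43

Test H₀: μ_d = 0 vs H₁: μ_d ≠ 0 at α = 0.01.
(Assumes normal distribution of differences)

df = n - 1 = 27
SE = s_d/√n = 7.43/√28 = 1.4041
t = d̄/SE = 3.21/1.4041 = 2.2862
Critical value: t_{0.005,27} = ±2.771
p-value ≈ 0.0303
Decision: fail to reject H₀

Answer: t = 2.2862, fail to reject H₀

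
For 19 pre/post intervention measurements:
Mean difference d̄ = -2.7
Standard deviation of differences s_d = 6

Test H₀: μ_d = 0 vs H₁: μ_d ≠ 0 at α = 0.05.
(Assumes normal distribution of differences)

df = n - 1 = 18
SE = s_d/√n = 6/√19 = 1.3765
t = d̄/SE = -2.7/1.3765 = -1.9615
Critical value: t_{0.025,18} = ±2.101
p-value ≈ 0.0655
Decision: fail to reject H₀

Answer: t = -1.9615, fail to reject H₀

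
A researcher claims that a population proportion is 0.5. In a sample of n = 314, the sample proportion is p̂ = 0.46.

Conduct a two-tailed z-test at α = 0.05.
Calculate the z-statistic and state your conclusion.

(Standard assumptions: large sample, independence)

H₀: p = 0.5, H₁: p ≠ 0.5
Standard error: SE = √(p₀(1-p₀)/n) = √(0.5×0.5/314) = 0.028217
z-statistic: z = (p̂ - p₀)/SE = (0.46 - 0.5)/0.028217 = -1.4176
Critical value: z_0.025 = ±1.960
p-value = 0.1563
Decision: fail to reject H₀ at α = 0.05

Answer: z = -1.4176, fail to reject H₀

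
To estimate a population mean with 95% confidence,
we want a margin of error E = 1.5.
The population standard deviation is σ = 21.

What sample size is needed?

Answer: n = 753

Derivation:
z_0.025 = 1.960
n = (z×σ/E)² = (1.960×21/1.5)²
n = 752.9536
Round up: n = 753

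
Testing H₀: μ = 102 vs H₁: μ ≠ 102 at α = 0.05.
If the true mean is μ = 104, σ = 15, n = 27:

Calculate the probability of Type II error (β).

Answer: β ≈ 0.8935

Derivation:
SE = σ/√n = 15/√27 = 2.8868
Critical values: μ₀ ± z_0.025×SE = 102 ± 1.960×2.8868
Acceptance region: (96.3419, 107.6581)
Under H₁ (μ = 104): z_high = (107.6581 - 104)/2.8868 = 1.2672, z_low = (96.3419 - 104)/2.8868 = -2.6528
β = P(not reject | H₁) = Φ(1.2672) - Φ(-2.6528) ≈ 0.8935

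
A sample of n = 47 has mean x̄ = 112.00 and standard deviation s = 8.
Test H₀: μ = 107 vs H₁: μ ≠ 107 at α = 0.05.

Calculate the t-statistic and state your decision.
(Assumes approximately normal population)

Answer: t = 4.2849, reject H₀

Derivation:
df = n - 1 = 46
SE = s/√n = 8/√47 = 1.1669
t = (x̄ - μ₀)/SE = (112.00 - 107)/1.1669 = 4.2849
Critical value: t_{0.025,46} = ±2.013
p-value ≈ 0.0001
Decision: reject H₀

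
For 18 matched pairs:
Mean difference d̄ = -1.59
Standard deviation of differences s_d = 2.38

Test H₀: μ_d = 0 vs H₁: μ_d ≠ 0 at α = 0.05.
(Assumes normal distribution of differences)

Answer: t = -2.8342, reject H₀

Derivation:
df = n - 1 = 17
SE = s_d/√n = 2.38/√18 = 0.5610
t = d̄/SE = -1.59/0.5610 = -2.8342
Critical value: t_{0.025,17} = ±2.110
p-value ≈ 0.0114
Decision: reject H₀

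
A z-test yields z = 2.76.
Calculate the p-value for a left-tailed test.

For z = 2.76:
p = P(Z < 2.76) = Φ(2.76) = 0.9971

Answer: p-value ≈ 0.9971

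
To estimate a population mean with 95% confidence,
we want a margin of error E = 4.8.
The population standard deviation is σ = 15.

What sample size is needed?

Answer: n = 38

Derivation:
z_0.025 = 1.960
n = (z×σ/E)² = (1.960×15/4.8)²
n = 37.5156
Round up: n = 38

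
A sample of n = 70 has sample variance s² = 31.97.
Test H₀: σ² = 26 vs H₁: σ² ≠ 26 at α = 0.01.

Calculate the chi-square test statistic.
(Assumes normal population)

Answer: χ² = 84.8435, fail to reject H₀

Derivation:
df = n - 1 = 69
χ² = (n-1)s²/σ₀² = 69×31.97/26 = 84.8435
Critical values: χ²_{0.995,69} = 42.494, χ²_{0.005,69} = 102.996
Rejection region: χ² < 42.494 or χ² > 102.996
Decision: fail to reject H₀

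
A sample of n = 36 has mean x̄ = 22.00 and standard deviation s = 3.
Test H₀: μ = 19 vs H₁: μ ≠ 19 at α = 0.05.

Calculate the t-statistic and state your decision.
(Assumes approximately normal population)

df = n - 1 = 35
SE = s/√n = 3/√36 = 0.5000
t = (x̄ - μ₀)/SE = (22.00 - 19)/0.5000 = 6.0000
Critical value: t_{0.025,35} = ±2.030
p-value < 0.0001
Decision: reject H₀

Answer: t = 6.0000, reject H₀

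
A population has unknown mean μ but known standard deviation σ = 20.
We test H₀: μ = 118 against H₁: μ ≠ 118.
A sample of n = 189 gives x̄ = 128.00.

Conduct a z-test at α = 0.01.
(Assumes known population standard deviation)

Answer: z = 6.8738, reject H₀

Derivation:
Standard error: SE = σ/√n = 20/√189 = 1.4548
z-statistic: z = (x̄ - μ₀)/SE = (128.00 - 118)/1.4548 = 6.8738
Critical value: ±2.576
p-value < 0.0001
Decision: reject H₀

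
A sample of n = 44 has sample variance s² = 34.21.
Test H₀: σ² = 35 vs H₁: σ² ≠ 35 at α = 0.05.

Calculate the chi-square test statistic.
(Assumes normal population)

df = n - 1 = 43
χ² = (n-1)s²/σ₀² = 43×34.21/35 = 42.0294
Critical values: χ²_{0.975,43} = 26.785, χ²_{0.025,43} = 62.990
Rejection region: χ² < 26.785 or χ² > 62.990
Decision: fail to reject H₀

Answer: χ² = 42.0294, fail to reject H₀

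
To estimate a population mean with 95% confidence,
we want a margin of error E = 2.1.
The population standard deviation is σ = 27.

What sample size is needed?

z_0.025 = 1.960
n = (z×σ/E)² = (1.960×27/2.1)²
n = 635.0400
Round up: n = 636

Answer: n = 636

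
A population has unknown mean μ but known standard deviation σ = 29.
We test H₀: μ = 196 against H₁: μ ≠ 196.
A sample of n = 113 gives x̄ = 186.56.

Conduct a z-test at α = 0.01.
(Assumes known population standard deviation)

Answer: z = -3.4603, reject H₀

Derivation:
Standard error: SE = σ/√n = 29/√113 = 2.7281
z-statistic: z = (x̄ - μ₀)/SE = (186.56 - 196)/2.7281 = -3.4603
Critical value: ±2.576
p-value = 0.0005
Decision: reject H₀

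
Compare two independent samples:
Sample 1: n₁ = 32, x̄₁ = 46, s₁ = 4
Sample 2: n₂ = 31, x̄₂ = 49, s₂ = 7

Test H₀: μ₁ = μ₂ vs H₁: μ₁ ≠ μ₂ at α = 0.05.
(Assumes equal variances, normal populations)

Answer: t = -2.0969, reject H₀

Derivation:
Pooled variance: s²_p = [31×4² + 30×7²]/(61) = 32.2295
s_p = 5.6771
SE = s_p×√(1/n₁ + 1/n₂) = 5.6771×√(1/32 + 1/31) = 1.4307
t = (x̄₁ - x̄₂)/SE = (46 - 49)/1.4307 = -2.0969
df = 61, t-critical = ±2.000
Decision: reject H₀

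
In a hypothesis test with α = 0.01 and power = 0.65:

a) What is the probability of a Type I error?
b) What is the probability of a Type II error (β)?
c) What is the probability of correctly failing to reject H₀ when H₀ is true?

Answer: a) 0.01, b) 0.35, c) 0.99

Derivation:
a) Type I error probability = α = 0.01
b) Power = P(reject H₀ | H₁ true) = 1 - β = 0.65, so Type II error probability = β = 1 - Power = 0.35
c) P(fail to reject H₀ | H₀ true) = 1 - α = 0.99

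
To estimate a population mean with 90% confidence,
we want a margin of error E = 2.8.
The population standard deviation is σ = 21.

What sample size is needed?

Answer: n = 153

Derivation:
z_0.05 = 1.645
n = (z×σ/E)² = (1.645×21/2.8)²
n = 152.2139
Round up: n = 153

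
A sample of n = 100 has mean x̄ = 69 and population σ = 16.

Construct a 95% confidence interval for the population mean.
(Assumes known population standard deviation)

Answer: (65.8640, 72.1360)

Derivation:
Confidence level: 95%, α = 0.05
z_0.025 = 1.960
SE = σ/√n = 16/√100 = 1.6000
Margin of error = 1.960 × 1.6000 = 3.1360
CI: x̄ ± margin = 69 ± 3.1360
CI: (65.8640, 72.1360)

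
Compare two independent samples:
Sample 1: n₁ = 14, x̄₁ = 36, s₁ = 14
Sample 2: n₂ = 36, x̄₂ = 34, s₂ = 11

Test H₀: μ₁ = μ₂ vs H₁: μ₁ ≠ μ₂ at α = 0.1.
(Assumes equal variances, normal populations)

Answer: t = 0.5342, fail to reject H₀

Derivation:
Pooled variance: s²_p = [13×14² + 35×11²]/(48) = 141.3125
s_p = 11.8875
SE = s_p×√(1/n₁ + 1/n₂) = 11.8875×√(1/14 + 1/36) = 3.7442
t = (x̄₁ - x̄₂)/SE = (36 - 34)/3.7442 = 0.5342
df = 48, t-critical = ±1.677
Decision: fail to reject H₀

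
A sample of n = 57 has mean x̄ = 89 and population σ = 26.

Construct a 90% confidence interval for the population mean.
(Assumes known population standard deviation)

Confidence level: 90%, α = 0.1
z_0.05 = 1.645
SE = σ/√n = 26/√57 = 3.4438
Margin of error = 1.645 × 3.4438 = 5.6651
CI: x̄ ± margin = 89 ± 5.6651
CI: (83.3349, 94.6651)

Answer: (83.3349, 94.6651)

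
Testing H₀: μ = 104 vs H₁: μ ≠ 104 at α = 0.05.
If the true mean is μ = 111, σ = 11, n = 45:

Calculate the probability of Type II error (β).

SE = σ/√n = 11/√45 = 1.6398
Critical values: μ₀ ± z_0.025×SE = 104 ± 1.960×1.6398
Acceptance region: (100.7860, 107.2140)
Under H₁ (μ = 111): z_high = (107.2140 - 111)/1.6398 = -2.3088, z_low = (100.7860 - 111)/1.6398 = -6.2288
β = P(not reject | H₁) = Φ(-2.3088) - Φ(-6.2288) ≈ 0.0105

Answer: β ≈ 0.0105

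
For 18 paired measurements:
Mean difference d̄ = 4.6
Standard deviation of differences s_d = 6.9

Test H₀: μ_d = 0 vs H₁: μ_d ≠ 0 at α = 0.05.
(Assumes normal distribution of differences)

df = n - 1 = 17
SE = s_d/√n = 6.9/√18 = 1.6263
t = d̄/SE = 4.6/1.6263 = 2.8285
Critical value: t_{0.025,17} = ±2.110
p-value ≈ 0.0116
Decision: reject H₀

Answer: t = 2.8285, reject H₀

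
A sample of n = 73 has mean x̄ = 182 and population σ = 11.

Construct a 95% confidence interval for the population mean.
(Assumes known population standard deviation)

Answer: (179.4765, 184.5235)

Derivation:
Confidence level: 95%, α = 0.05
z_0.025 = 1.960
SE = σ/√n = 11/√73 = 1.2875
Margin of error = 1.960 × 1.2875 = 2.5235
CI: x̄ ± margin = 182 ± 2.5235
CI: (179.4765, 184.5235)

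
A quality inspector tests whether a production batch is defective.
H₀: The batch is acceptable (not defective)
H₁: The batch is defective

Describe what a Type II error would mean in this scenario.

Type I error (α): Rejecting H₀ when H₀ is true
Type II error (β): Failing to reject H₀ when H₁ is true

Answer: Shipping a defective batch to customers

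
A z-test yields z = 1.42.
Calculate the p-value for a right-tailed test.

Answer: p-value ≈ 0.0778

Derivation:
For z = 1.42:
p = P(Z > 1.42) = 1 - Φ(1.42) = 0.0778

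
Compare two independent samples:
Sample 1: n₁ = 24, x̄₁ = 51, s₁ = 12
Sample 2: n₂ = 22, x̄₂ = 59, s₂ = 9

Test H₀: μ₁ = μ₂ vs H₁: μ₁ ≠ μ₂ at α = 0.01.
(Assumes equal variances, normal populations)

Answer: t = -2.5393, fail to reject H₀

Derivation:
Pooled variance: s²_p = [23×12² + 21×9²]/(44) = 113.9318
s_p = 10.6739
SE = s_p×√(1/n₁ + 1/n₂) = 10.6739×√(1/24 + 1/22) = 3.1505
t = (x̄₁ - x̄₂)/SE = (51 - 59)/3.1505 = -2.5393
df = 44, t-critical = ±2.692
Decision: fail to reject H₀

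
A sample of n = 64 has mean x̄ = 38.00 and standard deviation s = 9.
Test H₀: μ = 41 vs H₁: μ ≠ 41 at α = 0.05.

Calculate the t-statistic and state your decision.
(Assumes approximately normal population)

df = n - 1 = 63
SE = s/√n = 9/√64 = 1.1250
t = (x̄ - μ₀)/SE = (38.00 - 41)/1.1250 = -2.6667
Critical value: t_{0.025,63} = ±1.998
p-value ≈ 0.0097
Decision: reject H₀

Answer: t = -2.6667, reject H₀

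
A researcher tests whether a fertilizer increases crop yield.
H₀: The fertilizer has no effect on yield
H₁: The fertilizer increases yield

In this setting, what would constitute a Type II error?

Type I error (α): Rejecting H₀ when H₀ is true
Type II error (β): Failing to reject H₀ when H₁ is true

Answer: Failing to recommend an effective fertilizer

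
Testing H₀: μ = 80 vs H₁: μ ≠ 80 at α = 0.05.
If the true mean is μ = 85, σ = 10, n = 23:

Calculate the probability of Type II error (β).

Answer: β ≈ 0.3307

Derivation:
SE = σ/√n = 10/√23 = 2.0851
Critical values: μ₀ ± z_0.025×SE = 80 ± 1.960×2.0851
Acceptance region: (75.9132, 84.0868)
Under H₁ (μ = 85): z_high = (84.0868 - 85)/2.0851 = -0.4380, z_low = (75.9132 - 85)/2.0851 = -4.3580
β = P(not reject | H₁) = Φ(-0.4380) - Φ(-4.3580) ≈ 0.3307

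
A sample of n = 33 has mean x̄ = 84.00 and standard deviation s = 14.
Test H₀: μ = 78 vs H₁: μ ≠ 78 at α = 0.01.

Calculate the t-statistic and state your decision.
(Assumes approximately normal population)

Answer: t = 2.4619, fail to reject H₀

Derivation:
df = n - 1 = 32
SE = s/√n = 14/√33 = 2.4371
t = (x̄ - μ₀)/SE = (84.00 - 78)/2.4371 = 2.4619
Critical value: t_{0.005,32} = ±2.738
p-value ≈ 0.0194
Decision: fail to reject H₀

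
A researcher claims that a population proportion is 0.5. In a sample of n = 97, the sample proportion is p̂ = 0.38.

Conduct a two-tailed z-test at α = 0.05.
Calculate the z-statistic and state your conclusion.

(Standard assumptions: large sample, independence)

H₀: p = 0.5, H₁: p ≠ 0.5
Standard error: SE = √(p₀(1-p₀)/n) = √(0.5×0.5/97) = 0.050767
z-statistic: z = (p̂ - p₀)/SE = (0.38 - 0.5)/0.050767 = -2.3637
Critical value: z_0.025 = ±1.960
p-value = 0.0181
Decision: reject H₀ at α = 0.05

Answer: z = -2.3637, reject H₀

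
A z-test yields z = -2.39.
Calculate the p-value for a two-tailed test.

Answer: p-value ≈ 0.0168

Derivation:
For z = -2.39:
p = 2×P(Z > |-2.39|) = 2×(1 - Φ(2.39)) = 0.0168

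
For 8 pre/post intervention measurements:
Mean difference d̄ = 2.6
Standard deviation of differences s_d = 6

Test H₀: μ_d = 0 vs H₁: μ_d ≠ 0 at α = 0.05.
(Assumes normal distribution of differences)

df = n - 1 = 7
SE = s_d/√n = 6/√8 = 2.1213
t = d̄/SE = 2.6/2.1213 = 1.2257
Critical value: t_{0.025,7} = ±2.365
p-value ≈ 0.2599
Decision: fail to reject H₀

Answer: t = 1.2257, fail to reject H₀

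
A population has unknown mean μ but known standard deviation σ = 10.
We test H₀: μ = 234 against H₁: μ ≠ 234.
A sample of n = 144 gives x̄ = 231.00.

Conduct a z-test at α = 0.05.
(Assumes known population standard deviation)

Answer: z = -3.6001, reject H₀

Derivation:
Standard error: SE = σ/√n = 10/√144 = 0.8333
z-statistic: z = (x̄ - μ₀)/SE = (231.00 - 234)/0.8333 = -3.6001
Critical value: ±1.960
p-value = 0.0003
Decision: reject H₀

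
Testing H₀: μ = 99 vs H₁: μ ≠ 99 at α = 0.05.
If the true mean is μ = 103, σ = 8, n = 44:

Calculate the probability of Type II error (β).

SE = σ/√n = 8/√44 = 1.2060
Critical values: μ₀ ± z_0.025×SE = 99 ± 1.960×1.2060
Acceptance region: (96.6362, 101.3638)
Under H₁ (μ = 103): z_high = (101.3638 - 103)/1.2060 = -1.3567, z_low = (96.6362 - 103)/1.2060 = -5.2768
β = P(not reject | H₁) = Φ(-1.3567) - Φ(-5.2768) ≈ 0.0874

Answer: β ≈ 0.0874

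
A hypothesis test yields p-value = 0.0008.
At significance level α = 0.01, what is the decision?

Compare p-value to α:
0.0008 < 0.01
Decision: reject H₀

Answer: reject H₀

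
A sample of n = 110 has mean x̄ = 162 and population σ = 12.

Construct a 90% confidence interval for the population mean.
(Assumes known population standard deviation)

Answer: (160.1178, 163.8822)

Derivation:
Confidence level: 90%, α = 0.1
z_0.05 = 1.645
SE = σ/√n = 12/√110 = 1.1442
Margin of error = 1.645 × 1.1442 = 1.8822
CI: x̄ ± margin = 162 ± 1.8822
CI: (160.1178, 163.8822)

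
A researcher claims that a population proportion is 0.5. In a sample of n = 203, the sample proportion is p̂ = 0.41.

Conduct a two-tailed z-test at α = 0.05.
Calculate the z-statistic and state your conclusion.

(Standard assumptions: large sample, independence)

H₀: p = 0.5, H₁: p ≠ 0.5
Standard error: SE = √(p₀(1-p₀)/n) = √(0.5×0.5/203) = 0.035093
z-statistic: z = (p̂ - p₀)/SE = (0.41 - 0.5)/0.035093 = -2.5646
Critical value: z_0.025 = ±1.960
p-value = 0.0103
Decision: reject H₀ at α = 0.05

Answer: z = -2.5646, reject H₀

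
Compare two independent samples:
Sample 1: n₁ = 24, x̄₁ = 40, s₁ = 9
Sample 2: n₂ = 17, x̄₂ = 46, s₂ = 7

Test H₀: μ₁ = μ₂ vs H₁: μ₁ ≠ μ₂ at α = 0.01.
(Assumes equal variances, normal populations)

Answer: t = -2.2974, fail to reject H₀

Derivation:
Pooled variance: s²_p = [23×9² + 16×7²]/(39) = 67.8718
s_p = 8.2384
SE = s_p×√(1/n₁ + 1/n₂) = 8.2384×√(1/24 + 1/17) = 2.6116
t = (x̄₁ - x̄₂)/SE = (40 - 46)/2.6116 = -2.2974
df = 39, t-critical = ±2.708
Decision: fail to reject H₀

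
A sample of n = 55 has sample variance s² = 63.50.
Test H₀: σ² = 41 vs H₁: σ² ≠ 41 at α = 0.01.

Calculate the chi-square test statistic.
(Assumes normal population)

df = n - 1 = 54
χ² = (n-1)s²/σ₀² = 54×63.50/41 = 83.6341
Critical values: χ²_{0.995,54} = 30.981, χ²_{0.005,54} = 84.502
Rejection region: χ² < 30.981 or χ² > 84.502
Decision: fail to reject H₀

Answer: χ² = 83.6341, fail to reject H₀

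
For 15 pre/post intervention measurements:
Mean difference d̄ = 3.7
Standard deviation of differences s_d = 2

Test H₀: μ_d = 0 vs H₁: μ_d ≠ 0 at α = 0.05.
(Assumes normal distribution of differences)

Answer: t = 7.1650, reject H₀

Derivation:
df = n - 1 = 14
SE = s_d/√n = 2/√15 = 0.5164
t = d̄/SE = 3.7/0.5164 = 7.1650
Critical value: t_{0.025,14} = ±2.145
p-value < 0.0001
Decision: reject H₀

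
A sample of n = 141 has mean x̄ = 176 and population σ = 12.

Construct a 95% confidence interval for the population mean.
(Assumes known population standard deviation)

Answer: (174.0192, 177.9808)

Derivation:
Confidence level: 95%, α = 0.05
z_0.025 = 1.960
SE = σ/√n = 12/√141 = 1.0106
Margin of error = 1.960 × 1.0106 = 1.9808
CI: x̄ ± margin = 176 ± 1.9808
CI: (174.0192, 177.9808)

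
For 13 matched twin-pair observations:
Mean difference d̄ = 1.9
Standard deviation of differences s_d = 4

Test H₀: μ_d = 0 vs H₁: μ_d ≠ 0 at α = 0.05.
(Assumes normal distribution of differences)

df = n - 1 = 12
SE = s_d/√n = 4/√13 = 1.1094
t = d̄/SE = 1.9/1.1094 = 1.7126
Critical value: t_{0.025,12} = ±2.179
p-value ≈ 0.1125
Decision: fail to reject H₀

Answer: t = 1.7126, fail to reject H₀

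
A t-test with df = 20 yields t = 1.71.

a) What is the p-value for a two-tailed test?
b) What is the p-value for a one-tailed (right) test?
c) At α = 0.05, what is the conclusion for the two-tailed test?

Using t-distribution with df = 20:
a) Two-tailed: p = 2×P(T > 1.71) = 0.1027
b) One-tailed: p = P(T > 1.71) = 0.0514
c) 0.1027 ≥ 0.05, fail to reject H₀

Answer: a) 0.1027, b) 0.0514, c) fail to reject H₀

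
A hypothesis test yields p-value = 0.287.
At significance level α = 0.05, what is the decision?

Compare p-value to α:
0.287 ≥ 0.05
Decision: fail to reject H₀

Answer: fail to reject H₀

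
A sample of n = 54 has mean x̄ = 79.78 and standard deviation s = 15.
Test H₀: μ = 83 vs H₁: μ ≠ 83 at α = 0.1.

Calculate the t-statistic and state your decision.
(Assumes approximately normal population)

Answer: t = -1.5775, fail to reject H₀

Derivation:
df = n - 1 = 53
SE = s/√n = 15/√54 = 2.0412
t = (x̄ - μ₀)/SE = (79.78 - 83)/2.0412 = -1.5775
Critical value: t_{0.05,53} = ±1.674
p-value ≈ 0.1206
Decision: fail to reject H₀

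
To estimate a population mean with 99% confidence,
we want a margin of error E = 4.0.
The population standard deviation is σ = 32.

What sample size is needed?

Answer: n = 425

Derivation:
z_0.005 = 2.576
n = (z×σ/E)² = (2.576×32/4.0)²
n = 424.6897
Round up: n = 425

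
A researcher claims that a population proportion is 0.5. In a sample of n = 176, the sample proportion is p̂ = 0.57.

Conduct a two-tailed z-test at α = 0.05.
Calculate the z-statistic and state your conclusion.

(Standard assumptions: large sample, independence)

Answer: z = 1.8573, fail to reject H₀

Derivation:
H₀: p = 0.5, H₁: p ≠ 0.5
Standard error: SE = √(p₀(1-p₀)/n) = √(0.5×0.5/176) = 0.037689
z-statistic: z = (p̂ - p₀)/SE = (0.57 - 0.5)/0.037689 = 1.8573
Critical value: z_0.025 = ±1.960
p-value = 0.0633
Decision: fail to reject H₀ at α = 0.05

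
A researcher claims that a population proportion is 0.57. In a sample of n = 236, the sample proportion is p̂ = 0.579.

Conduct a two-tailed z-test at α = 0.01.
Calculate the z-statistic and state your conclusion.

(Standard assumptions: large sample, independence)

Answer: z = 0.2793, fail to reject H₀

Derivation:
H₀: p = 0.57, H₁: p ≠ 0.57
Standard error: SE = √(p₀(1-p₀)/n) = √(0.57×0.43/236) = 0.032227
z-statistic: z = (p̂ - p₀)/SE = (0.579 - 0.57)/0.032227 = 0.2793
Critical value: z_0.005 = ±2.576
p-value = 0.7800
Decision: fail to reject H₀ at α = 0.01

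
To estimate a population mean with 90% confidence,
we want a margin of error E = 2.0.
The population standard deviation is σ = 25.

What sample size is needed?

z_0.05 = 1.645
n = (z×σ/E)² = (1.645×25/2.0)²
n = 422.8164
Round up: n = 423

Answer: n = 423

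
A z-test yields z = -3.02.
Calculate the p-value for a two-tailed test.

Answer: p-value ≈ 0.0025

Derivation:
For z = -3.02:
p = 2×P(Z > |-3.02|) = 2×(1 - Φ(3.02)) = 0.0025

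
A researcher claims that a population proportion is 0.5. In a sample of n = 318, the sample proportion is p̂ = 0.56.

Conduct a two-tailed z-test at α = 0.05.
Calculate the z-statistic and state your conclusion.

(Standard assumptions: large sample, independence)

H₀: p = 0.5, H₁: p ≠ 0.5
Standard error: SE = √(p₀(1-p₀)/n) = √(0.5×0.5/318) = 0.028039
z-statistic: z = (p̂ - p₀)/SE = (0.56 - 0.5)/0.028039 = 2.1399
Critical value: z_0.025 = ±1.960
p-value = 0.0324
Decision: reject H₀ at α = 0.05

Answer: z = 2.1399, reject H₀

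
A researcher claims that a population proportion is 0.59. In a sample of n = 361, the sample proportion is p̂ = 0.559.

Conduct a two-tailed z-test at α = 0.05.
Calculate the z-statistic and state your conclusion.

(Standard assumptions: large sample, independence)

H₀: p = 0.59, H₁: p ≠ 0.59
Standard error: SE = √(p₀(1-p₀)/n) = √(0.59×0.41/361) = 0.025886
z-statistic: z = (p̂ - p₀)/SE = (0.559 - 0.59)/0.025886 = -1.1976
Critical value: z_0.025 = ±1.960
p-value = 0.2311
Decision: fail to reject H₀ at α = 0.05

Answer: z = -1.1976, fail to reject H₀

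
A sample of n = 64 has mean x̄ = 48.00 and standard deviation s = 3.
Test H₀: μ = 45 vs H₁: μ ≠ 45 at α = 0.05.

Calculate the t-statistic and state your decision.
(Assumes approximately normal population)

df = n - 1 = 63
SE = s/√n = 3/√64 = 0.3750
t = (x̄ - μ₀)/SE = (48.00 - 45)/0.3750 = 8.0000
Critical value: t_{0.025,63} = ±1.998
p-value < 0.0001
Decision: reject H₀

Answer: t = 8.0000, reject H₀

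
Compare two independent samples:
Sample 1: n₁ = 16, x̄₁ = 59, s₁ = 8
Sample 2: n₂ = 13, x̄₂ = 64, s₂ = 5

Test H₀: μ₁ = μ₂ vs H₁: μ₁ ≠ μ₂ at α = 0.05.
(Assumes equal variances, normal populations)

Answer: t = -1.9602, fail to reject H₀

Derivation:
Pooled variance: s²_p = [15×8² + 12×5²]/(27) = 46.6667
s_p = 6.8313
SE = s_p×√(1/n₁ + 1/n₂) = 6.8313×√(1/16 + 1/13) = 2.5508
t = (x̄₁ - x̄₂)/SE = (59 - 64)/2.5508 = -1.9602
df = 27, t-critical = ±2.052
Decision: fail to reject H₀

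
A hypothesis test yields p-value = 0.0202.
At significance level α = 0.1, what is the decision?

Answer: reject H₀

Derivation:
Compare p-value to α:
0.0202 < 0.1
Decision: reject H₀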